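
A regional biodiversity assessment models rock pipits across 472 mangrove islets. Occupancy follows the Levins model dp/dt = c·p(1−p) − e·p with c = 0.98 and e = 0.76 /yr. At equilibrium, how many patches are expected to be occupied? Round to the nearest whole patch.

p* = 1 − e/c = 1 − 0.76/0.98 = 0.2245.
Expected occupied patches = N × p* = 472 × 0.2245 = 105.96 ≈ 106.

106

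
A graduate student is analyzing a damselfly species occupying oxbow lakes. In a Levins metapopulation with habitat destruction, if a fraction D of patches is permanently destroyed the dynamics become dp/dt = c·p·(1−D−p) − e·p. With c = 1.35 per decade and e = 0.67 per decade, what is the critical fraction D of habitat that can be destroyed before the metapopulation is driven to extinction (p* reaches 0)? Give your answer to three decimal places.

The nontrivial equilibrium is p* = (1−D) − e/c; extinction occurs when this hits zero.
So D_crit = 1 − e/c = 1 − 0.67/1.35 = 1 − 0.4963 = 0.5037.
Note this equals the original equilibrium occupancy — the Levins extinction-debt result.

0.504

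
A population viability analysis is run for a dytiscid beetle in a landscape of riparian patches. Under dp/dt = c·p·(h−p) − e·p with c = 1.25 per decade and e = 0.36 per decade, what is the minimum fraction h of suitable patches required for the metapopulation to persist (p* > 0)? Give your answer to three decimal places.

0.288

p* = h − e/c is positive only when h > e/c.
h_min = e/c = 0.36/1.25 = 0.2880.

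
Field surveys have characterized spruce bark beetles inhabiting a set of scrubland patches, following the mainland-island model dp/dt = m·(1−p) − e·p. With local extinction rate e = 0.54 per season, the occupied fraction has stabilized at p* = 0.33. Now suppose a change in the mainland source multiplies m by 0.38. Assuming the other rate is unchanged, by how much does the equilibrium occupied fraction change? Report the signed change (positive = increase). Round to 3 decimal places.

-0.172

Balance m(1−p*) = e·p* gives m = e·p*/(1−p*) = 0.54×0.33000/0.67000 = 0.26597.
New p* = m/(m+e) = 0.10107/(0.10107+0.54000) = 0.15766.
Δp* = 0.15766 − 0.33000 = -0.17234.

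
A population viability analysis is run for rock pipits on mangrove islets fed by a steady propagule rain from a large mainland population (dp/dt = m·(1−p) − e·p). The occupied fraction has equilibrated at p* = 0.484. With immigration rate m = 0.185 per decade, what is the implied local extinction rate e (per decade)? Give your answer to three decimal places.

0.197

At equilibrium m(1−p*) = e·p*, so e = m(1−p*)/p*.
e = 0.185 × 0.5160 / 0.484 = 0.1972.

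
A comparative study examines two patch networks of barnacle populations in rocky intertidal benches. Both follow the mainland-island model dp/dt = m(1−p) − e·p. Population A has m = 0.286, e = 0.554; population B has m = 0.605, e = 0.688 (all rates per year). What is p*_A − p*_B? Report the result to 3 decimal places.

A: p*_A = m/(m+e) = 0.286/0.8400 = 0.3405.
B: p*_B = 0.605/1.2930 = 0.4679.
p*_A − p*_B = 0.3405 − 0.4679 = -0.1274.

-0.127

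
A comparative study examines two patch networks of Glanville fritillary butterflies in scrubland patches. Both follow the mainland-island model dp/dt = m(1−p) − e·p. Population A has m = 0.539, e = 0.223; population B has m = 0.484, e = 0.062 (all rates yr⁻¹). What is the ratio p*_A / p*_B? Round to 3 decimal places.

A: p*_A = m/(m+e) = 0.539/0.7620 = 0.7073.
B: p*_B = 0.484/0.5460 = 0.8864.
p*_A / p*_B = 0.7073/0.8864 = 0.7980.

0.798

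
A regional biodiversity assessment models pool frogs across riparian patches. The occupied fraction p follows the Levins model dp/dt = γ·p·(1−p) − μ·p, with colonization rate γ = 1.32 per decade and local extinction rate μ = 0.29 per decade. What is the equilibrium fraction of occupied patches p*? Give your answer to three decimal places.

0.780

At equilibrium, colonization balances extinction: γ·p*·(1−p*) = μ·p*.
So p* = 1 − μ/γ = 1 − 0.29/1.32 = 1 − 0.2197 = 0.7803.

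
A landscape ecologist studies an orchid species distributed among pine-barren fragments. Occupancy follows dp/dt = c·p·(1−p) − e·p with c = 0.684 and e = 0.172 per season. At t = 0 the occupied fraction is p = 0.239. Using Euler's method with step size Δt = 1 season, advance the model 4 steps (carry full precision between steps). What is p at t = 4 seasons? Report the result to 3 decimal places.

0.594

Update rule: p ← p + [c·p·(1−p) − e·p]·Δt with Δt = 1.
t = 1: p = 0.23900 + (+0.08330) = 0.32230
t = 2: p = 0.32230 + (+0.09397) = 0.41626
t = 3: p = 0.41626 + (+0.09461) = 0.51087
t = 4: p = 0.51087 + (+0.08305) = 0.59392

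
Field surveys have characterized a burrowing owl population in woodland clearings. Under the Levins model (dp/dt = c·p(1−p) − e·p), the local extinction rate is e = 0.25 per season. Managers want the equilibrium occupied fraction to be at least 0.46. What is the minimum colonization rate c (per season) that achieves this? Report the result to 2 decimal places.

0.46

p* = 1 − e/c ≥ 0.46 requires e/c ≤ 0.5400, i.e. c ≥ e/0.5400.
c_min = 0.25/0.5400 = 0.4630.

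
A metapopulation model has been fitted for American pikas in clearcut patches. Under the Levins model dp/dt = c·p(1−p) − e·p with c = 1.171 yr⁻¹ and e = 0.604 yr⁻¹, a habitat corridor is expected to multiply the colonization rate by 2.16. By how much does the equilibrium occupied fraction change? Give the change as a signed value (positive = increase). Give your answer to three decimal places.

0.277

Before: p* = 1 − 0.604/1.171 = 0.4842.
After the change, c = 2.52936, e = 0.604, so p* = 1 − 0.604/2.52936 = 0.7612.
Δp* = 0.7612 − 0.4842 = +0.2770.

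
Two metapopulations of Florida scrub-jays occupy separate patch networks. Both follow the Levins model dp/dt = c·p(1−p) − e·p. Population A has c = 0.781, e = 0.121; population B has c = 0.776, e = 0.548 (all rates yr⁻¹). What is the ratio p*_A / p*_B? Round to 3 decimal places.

A: p*_A = 1 − 0.121/0.781 = 0.8451.
B: p*_B = 1 − 0.548/0.776 = 0.2938.
p*_A / p*_B = 0.8451/0.2938 = 2.8762.

2.876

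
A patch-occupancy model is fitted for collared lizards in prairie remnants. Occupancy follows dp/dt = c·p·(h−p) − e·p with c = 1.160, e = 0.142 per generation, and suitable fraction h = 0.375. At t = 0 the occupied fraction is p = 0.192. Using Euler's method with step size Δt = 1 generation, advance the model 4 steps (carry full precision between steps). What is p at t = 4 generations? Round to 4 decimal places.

0.2328

Update rule: p ← p + [c·p·(h−p) − e·p]·Δt with Δt = 1.
t = 1: p = 0.19200 + (+0.01349) = 0.20549
t = 2: p = 0.20549 + (+0.01123) = 0.21672
t = 3: p = 0.21672 + (+0.00902) = 0.22574
t = 4: p = 0.22574 + (+0.00703) = 0.23277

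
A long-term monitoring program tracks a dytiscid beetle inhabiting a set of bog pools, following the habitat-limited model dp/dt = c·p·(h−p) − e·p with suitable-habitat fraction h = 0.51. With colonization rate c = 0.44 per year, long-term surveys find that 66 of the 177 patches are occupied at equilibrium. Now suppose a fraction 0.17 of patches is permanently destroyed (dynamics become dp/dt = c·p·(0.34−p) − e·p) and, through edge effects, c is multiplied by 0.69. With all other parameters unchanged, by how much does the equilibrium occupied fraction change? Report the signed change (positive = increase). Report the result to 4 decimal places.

Observed p* = 66/177 = 0.37288.
Balance c(h−p*) = e gives e = 0.44×(0.51 − 0.37288) = 0.06033.
New p* = 0.34 − e/c = 0.34 − 0.06033/0.30360 = 0.14128.
Δp* = 0.14128 − 0.37288 = -0.23160.

-0.2316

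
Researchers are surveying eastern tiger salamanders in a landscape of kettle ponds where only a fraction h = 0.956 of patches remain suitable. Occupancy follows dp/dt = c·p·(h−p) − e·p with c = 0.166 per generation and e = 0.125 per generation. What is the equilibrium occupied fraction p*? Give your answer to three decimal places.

0.203

Setting dp/dt = 0 and dividing by p* gives c·(h−p*) = e.
So p* = h − e/c = 0.956 − 0.125/0.166 = 0.956 − 0.7530 = 0.2030.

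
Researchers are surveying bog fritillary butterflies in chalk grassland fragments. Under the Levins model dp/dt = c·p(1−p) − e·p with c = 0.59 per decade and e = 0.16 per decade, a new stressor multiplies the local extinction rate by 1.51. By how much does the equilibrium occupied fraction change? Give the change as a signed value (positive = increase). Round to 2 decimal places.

-0.14

Before: p* = 1 − 0.16/0.59 = 0.7288.
After the change, c = 0.59, e = 0.2416, so p* = 1 − 0.2416/0.59 = 0.5905.
Δp* = 0.5905 − 0.7288 = -0.1383.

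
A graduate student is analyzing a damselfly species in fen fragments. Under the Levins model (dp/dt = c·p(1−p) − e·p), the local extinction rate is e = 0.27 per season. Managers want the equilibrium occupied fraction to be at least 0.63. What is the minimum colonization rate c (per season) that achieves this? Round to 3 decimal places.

0.730

p* = 1 − e/c ≥ 0.63 requires e/c ≤ 0.3700, i.e. c ≥ e/0.3700.
c_min = 0.27/0.3700 = 0.7297.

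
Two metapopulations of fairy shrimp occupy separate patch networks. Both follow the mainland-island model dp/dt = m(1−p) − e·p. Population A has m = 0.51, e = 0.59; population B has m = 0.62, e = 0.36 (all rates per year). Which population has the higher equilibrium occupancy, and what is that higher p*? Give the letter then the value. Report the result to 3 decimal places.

B, 0.633

A: p*_A = m/(m+e) = 0.51/1.1000 = 0.4636.
B: p*_B = 0.62/0.9800 = 0.6327.
B is higher at 0.6327.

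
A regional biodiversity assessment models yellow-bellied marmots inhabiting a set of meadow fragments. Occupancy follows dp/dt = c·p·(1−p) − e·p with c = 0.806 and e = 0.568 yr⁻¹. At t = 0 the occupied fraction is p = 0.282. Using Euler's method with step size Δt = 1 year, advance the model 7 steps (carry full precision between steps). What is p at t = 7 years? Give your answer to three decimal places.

0.293

Update rule: p ← p + [c·p·(1−p) − e·p]·Δt with Δt = 1.
step 1: Δp = +0.00302, p = 0.28502
step 2: Δp = +0.00236, p = 0.28738
step 3: Δp = +0.00183, p = 0.28921
step 4: Δp = +0.00142, p = 0.29063
step 5: Δp = +0.00109, p = 0.29172
step 6: Δp = +0.00084, p = 0.29256
step 7: Δp = +0.00064, p = 0.29320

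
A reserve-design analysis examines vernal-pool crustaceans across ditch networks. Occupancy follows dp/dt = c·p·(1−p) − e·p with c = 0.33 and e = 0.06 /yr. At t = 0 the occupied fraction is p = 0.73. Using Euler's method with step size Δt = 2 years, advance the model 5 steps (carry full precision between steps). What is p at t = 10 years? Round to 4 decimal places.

0.8159

Update rule: p ← p + [c·p·(1−p) − e·p]·Δt with Δt = 2.
step 1: Δp = +0.04249, p = 0.77249
step 2: Δp = +0.02330, p = 0.79578
step 3: Δp = +0.01176, p = 0.80755
step 4: Δp = +0.00567, p = 0.81322
step 5: Δp = +0.00267, p = 0.81588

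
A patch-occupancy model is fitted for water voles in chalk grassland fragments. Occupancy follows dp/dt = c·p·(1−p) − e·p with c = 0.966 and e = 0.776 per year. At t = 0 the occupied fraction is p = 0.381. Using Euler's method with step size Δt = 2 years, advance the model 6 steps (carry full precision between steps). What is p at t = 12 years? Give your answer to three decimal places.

Update rule: p ← p + [c·p·(1−p) − e·p]·Δt with Δt = 2.
p: 0.38100 → 0.24533  (Δp = -0.13567)
p: 0.24533 → 0.22227  (Δp = -0.02305)
p: 0.22227 → 0.21129  (Δp = -0.01099)
p: 0.21129 → 0.20533  (Δp = -0.00596)
p: 0.20533 → 0.20190  (Δp = -0.00343)
p: 0.20190 → 0.19987  (Δp = -0.00203)

0.200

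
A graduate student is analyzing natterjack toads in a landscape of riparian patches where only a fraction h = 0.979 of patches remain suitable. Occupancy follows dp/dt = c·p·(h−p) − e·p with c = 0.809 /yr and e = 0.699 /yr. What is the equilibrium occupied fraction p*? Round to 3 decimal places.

0.115

Setting dp/dt = 0 and dividing by p* gives c·(h−p*) = e.
So p* = h − e/c = 0.979 − 0.699/0.809 = 0.979 − 0.8640 = 0.1150.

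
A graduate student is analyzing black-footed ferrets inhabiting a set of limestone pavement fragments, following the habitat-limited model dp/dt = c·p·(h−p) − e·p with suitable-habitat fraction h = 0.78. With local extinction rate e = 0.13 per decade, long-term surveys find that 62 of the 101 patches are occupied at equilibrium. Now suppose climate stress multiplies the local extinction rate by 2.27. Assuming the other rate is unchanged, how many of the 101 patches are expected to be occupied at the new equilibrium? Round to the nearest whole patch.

41

Observed p* = 62/101 = 0.61386.
Balance c(h−p*) = e gives c = e/(0.78 − 0.61386) = 0.13/0.16614 = 0.78247.
New p* = 0.78 − e/c = 0.78 − 0.29510/0.78247 = 0.40286.
Expected occupied = 101 × 0.40286 = 40.69 ≈ 41.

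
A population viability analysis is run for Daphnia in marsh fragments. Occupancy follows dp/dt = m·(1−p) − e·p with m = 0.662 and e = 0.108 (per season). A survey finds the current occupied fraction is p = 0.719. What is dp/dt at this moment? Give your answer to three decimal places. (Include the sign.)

Colonization term: m·(1−p) = 0.662×0.2810 = 0.18602.
Extinction term: e·p = 0.07765.
dp/dt = 0.18602 − 0.07765 = 0.10837.

0.108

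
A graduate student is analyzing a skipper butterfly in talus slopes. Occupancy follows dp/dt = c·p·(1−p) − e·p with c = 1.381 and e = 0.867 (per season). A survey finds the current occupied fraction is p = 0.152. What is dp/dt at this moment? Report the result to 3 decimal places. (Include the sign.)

Colonization term: c·p·(1−p) = 1.381×0.152×0.8480 = 0.17801.
Extinction term: e·p = 0.13178.
dp/dt = 0.17801 − 0.13178 = 0.04622.

0.046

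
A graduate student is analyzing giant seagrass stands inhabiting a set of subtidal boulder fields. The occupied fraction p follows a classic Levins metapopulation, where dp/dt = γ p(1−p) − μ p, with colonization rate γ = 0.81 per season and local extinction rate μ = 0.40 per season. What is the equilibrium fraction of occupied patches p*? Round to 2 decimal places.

0.51

At equilibrium, colonization balances extinction: γ·p*·(1−p*) = μ·p*.
So p* = 1 − μ/γ = 1 − 0.40/0.81 = 1 − 0.4938 = 0.5062.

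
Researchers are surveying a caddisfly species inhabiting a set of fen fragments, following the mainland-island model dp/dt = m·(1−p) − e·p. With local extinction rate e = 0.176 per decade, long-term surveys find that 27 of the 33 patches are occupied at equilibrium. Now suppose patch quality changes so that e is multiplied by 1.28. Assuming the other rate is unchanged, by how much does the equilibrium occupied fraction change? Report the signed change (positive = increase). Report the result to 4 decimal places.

Observed p* = 27/33 = 0.81818.
Balance m(1−p*) = e·p* gives m = e·p*/(1−p*) = 0.176×0.81818/0.18182 = 0.79199.
New p* = m/(m+e) = 0.79199/(0.79199+0.22528) = 0.77854.
Δp* = 0.77854 − 0.81818 = -0.03964.

-0.0396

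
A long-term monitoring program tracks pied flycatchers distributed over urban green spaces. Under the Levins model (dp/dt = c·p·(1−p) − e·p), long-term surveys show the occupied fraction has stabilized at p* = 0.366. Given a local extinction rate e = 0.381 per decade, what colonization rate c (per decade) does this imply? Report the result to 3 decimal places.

0.601

At equilibrium c(1−p*) = e, so c = e/(1−p*).
c = 0.381/(1 − 0.366) = 0.381/0.6340 = 0.6009.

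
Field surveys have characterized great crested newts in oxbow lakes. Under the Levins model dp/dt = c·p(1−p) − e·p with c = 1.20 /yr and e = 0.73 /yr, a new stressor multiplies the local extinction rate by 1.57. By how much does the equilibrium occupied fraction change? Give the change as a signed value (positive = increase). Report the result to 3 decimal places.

Before: p* = 1 − 0.73/1.20 = 0.3917.
After the change, c = 1.2, e = 1.1461, so p* = 1 − 1.1461/1.2 = 0.0449.
Δp* = 0.0449 − 0.3917 = -0.3468.

-0.347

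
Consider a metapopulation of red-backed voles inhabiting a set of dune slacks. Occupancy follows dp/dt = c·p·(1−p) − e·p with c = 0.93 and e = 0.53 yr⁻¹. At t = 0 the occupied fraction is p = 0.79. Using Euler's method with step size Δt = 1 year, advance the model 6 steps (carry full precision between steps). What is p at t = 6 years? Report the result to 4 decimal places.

Update rule: p ← p + [c·p·(1−p) − e·p]·Δt with Δt = 1.
  1  |  dp/dt·Δt = -0.264413  |  p_1 = 0.525587
  2  |  dp/dt·Δt = -0.046670  |  p_2 = 0.478917
  3  |  dp/dt·Δt = -0.021739  |  p_3 = 0.457178
  4  |  dp/dt·Δt = -0.011510  |  p_4 = 0.445668
  5  |  dp/dt·Δt = -0.006449  |  p_5 = 0.439219
  6  |  dp/dt·Δt = -0.003722  |  p_6 = 0.435497

0.4355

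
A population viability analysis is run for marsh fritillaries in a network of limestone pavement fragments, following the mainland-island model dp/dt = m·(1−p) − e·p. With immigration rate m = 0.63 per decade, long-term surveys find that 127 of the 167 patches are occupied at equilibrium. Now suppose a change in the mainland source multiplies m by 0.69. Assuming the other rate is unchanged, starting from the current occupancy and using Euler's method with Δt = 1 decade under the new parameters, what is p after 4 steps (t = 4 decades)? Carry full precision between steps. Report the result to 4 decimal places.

Observed p* = 127/167 = 0.76048.
Balance m(1−p*) = e·p* gives e = m(1−p*)/p* = 0.63×0.23952/0.76048 = 0.19843.
Starting from p₀ = 0.76048; update p ← p + (dp/dt)·Δt with the new parameters.
t = 1: p = 0.76048 + (-0.04678) = 0.71370
t = 2: p = 0.71370 + (-0.01716) = 0.69654
t = 3: p = 0.69654 + (-0.00630) = 0.69024
t = 4: p = 0.69024 + (-0.00231) = 0.68793

0.6879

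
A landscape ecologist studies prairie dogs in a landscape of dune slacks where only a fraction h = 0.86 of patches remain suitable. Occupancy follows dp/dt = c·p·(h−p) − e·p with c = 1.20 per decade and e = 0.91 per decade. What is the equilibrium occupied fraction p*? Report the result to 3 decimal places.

Setting dp/dt = 0 and dividing by p* gives c·(h−p*) = e.
So p* = h − e/c = 0.86 − 0.91/1.20 = 0.86 − 0.7583 = 0.1017.

0.102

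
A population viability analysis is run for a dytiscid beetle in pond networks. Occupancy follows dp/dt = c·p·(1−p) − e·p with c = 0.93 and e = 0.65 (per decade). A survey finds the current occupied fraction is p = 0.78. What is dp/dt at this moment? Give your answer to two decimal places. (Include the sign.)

Colonization term: c·p·(1−p) = 0.93×0.78×0.2200 = 0.15959.
Extinction term: e·p = 0.50700.
dp/dt = 0.15959 − 0.50700 = -0.34741.

-0.35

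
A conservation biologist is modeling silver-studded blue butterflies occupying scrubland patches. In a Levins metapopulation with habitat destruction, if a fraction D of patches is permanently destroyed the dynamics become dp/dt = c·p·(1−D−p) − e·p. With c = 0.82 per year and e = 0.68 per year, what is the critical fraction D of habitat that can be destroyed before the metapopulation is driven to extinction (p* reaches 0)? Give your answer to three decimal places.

0.171

The nontrivial equilibrium is p* = (1−D) − e/c; extinction occurs when this hits zero.
So D_crit = 1 − e/c = 1 − 0.68/0.82 = 1 − 0.8293 = 0.1707.
This equals the undisturbed p*, a classic result of Lande's extension.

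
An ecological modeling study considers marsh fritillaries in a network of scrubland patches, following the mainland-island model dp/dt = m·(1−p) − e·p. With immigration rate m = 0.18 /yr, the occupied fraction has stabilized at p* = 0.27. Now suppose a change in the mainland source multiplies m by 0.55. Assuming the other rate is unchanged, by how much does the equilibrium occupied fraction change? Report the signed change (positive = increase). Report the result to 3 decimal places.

-0.101

Balance m(1−p*) = e·p* gives e = m(1−p*)/p* = 0.18×0.73000/0.27000 = 0.48667.
New p* = m/(m+e) = 0.09900/(0.09900+0.48667) = 0.16904.
Δp* = 0.16904 − 0.27000 = -0.10096.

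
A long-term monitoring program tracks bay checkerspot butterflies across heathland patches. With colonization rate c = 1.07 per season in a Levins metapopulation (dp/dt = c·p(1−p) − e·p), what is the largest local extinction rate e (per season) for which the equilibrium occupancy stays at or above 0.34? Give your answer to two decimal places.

0.71

1 − e/c ≥ 0.34 ⇒ e ≤ c(1 − 0.34) = 1.07 × 0.6600.
e_max = 0.7062.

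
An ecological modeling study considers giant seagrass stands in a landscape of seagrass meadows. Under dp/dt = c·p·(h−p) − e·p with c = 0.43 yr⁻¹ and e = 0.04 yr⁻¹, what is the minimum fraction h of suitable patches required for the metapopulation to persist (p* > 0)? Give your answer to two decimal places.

0.09

p* = h − e/c is positive only when h > e/c.
h_min = e/c = 0.04/0.43 = 0.0930.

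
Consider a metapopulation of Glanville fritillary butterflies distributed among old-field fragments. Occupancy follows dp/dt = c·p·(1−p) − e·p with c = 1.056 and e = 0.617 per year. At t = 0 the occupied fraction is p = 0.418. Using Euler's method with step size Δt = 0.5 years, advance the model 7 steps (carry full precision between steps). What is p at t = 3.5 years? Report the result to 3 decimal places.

Update rule: p ← p + [c·p·(1−p) − e·p]·Δt with Δt = 0.5.
step 1: Δp = -0.00050, p = 0.41750
step 2: Δp = -0.00039, p = 0.41711
step 3: Δp = -0.00031, p = 0.41680
step 4: Δp = -0.00024, p = 0.41656
step 5: Δp = -0.00019, p = 0.41638
step 6: Δp = -0.00014, p = 0.41623
step 7: Δp = -0.00011, p = 0.41612

0.416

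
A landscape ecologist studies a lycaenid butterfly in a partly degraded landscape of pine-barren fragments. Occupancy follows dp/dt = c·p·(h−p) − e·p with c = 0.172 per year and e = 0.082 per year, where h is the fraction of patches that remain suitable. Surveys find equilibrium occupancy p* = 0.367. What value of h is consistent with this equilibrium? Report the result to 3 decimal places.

At equilibrium c(h−p*) = e, so h = p* + e/c.
h = 0.367 + 0.082/0.172 = 0.367 + 0.4767 = 0.8437.

0.844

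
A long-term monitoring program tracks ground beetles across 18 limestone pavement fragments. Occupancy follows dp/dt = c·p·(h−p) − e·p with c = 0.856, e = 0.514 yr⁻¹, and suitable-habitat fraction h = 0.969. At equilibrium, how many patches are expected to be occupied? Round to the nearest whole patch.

7

p* = h − e/c = 0.969 − 0.6005 = 0.3685.
Expected occupied patches = N × p* = 18 × 0.3685 = 6.63 ≈ 7.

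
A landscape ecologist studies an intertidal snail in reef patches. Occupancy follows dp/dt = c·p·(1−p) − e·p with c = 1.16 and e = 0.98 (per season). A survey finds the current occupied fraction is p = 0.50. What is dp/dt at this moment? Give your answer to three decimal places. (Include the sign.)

Colonization term: c·p·(1−p) = 1.16×0.50×0.5000 = 0.29000.
Extinction term: e·p = 0.49000.
dp/dt = 0.29000 − 0.49000 = -0.20000.

-0.200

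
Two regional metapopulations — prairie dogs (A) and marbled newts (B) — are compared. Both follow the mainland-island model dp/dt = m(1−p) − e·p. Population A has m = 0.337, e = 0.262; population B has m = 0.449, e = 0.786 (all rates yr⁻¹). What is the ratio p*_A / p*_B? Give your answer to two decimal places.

A: p*_A = m/(m+e) = 0.337/0.5990 = 0.5626.
B: p*_B = 0.449/1.2350 = 0.3636.
p*_A / p*_B = 0.5626/0.3636 = 1.5475.

1.55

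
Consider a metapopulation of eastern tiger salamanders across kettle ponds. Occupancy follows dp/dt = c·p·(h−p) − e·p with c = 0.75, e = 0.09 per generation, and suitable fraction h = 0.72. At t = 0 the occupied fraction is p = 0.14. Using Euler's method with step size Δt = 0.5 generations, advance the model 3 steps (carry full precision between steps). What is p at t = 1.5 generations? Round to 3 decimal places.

Update rule: p ← p + [c·p·(h−p) − e·p]·Δt with Δt = 0.5.
t = 0.5: p = 0.14000 + (+0.02415) = 0.16415
t = 1: p = 0.16415 + (+0.02683) = 0.19098
t = 1.5: p = 0.19098 + (+0.02929) = 0.22027

0.220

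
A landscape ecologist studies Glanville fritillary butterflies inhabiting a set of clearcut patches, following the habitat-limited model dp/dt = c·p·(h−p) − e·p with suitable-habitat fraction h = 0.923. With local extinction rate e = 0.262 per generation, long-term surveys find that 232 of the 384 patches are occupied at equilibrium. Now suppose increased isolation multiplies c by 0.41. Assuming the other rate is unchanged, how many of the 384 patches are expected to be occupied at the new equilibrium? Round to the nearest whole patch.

56

Observed p* = 232/384 = 0.60417.
Balance c(h−p*) = e gives c = e/(0.923 − 0.60417) = 0.262/0.31883 = 0.82175.
New p* = 0.923 − e/c = 0.923 − 0.26200/0.33692 = 0.14537.
Expected occupied = 384 × 0.14537 = 55.82 ≈ 56.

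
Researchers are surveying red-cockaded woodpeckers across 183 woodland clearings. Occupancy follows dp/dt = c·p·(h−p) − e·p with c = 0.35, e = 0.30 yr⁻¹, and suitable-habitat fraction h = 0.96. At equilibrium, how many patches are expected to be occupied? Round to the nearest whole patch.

p* = h − e/c = 0.96 − 0.8571 = 0.1029.
Expected occupied patches = N × p* = 183 × 0.1029 = 18.82 ≈ 19.

19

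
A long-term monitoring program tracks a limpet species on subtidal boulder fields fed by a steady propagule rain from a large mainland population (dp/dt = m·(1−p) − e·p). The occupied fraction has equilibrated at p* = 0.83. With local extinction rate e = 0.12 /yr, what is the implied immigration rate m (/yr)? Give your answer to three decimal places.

At equilibrium m(1−p*) = e·p*, so m = e·p*/(1−p*).
m = 0.12 × 0.83 / 0.1700 = 0.0996/0.1700 = 0.5859.

0.586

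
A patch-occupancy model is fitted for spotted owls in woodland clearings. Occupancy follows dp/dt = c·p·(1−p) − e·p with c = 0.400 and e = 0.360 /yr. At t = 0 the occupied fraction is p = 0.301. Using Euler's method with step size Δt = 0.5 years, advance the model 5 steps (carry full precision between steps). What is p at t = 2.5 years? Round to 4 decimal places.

0.2508

Update rule: p ← p + [c·p·(1−p) − e·p]·Δt with Δt = 0.5.
  1  |  dp/dt·Δt = -0.012100  |  p_1 = 0.288900
  2  |  dp/dt·Δt = -0.010915  |  p_2 = 0.277985
  3  |  dp/dt·Δt = -0.009895  |  p_3 = 0.268090
  4  |  dp/dt·Δt = -0.009013  |  p_4 = 0.259077
  5  |  dp/dt·Δt = -0.008243  |  p_5 = 0.250834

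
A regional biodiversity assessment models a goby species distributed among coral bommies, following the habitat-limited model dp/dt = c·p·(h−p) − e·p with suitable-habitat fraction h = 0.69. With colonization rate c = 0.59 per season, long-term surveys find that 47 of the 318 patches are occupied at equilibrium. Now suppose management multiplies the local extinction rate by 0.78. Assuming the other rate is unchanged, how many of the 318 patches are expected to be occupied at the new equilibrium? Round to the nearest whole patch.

Observed p* = 47/318 = 0.14780.
Balance c(h−p*) = e gives e = 0.59×(0.69 − 0.14780) = 0.31990.
New p* = 0.69 − e/c = 0.69 − 0.24952/0.59000 = 0.26708.
Expected occupied = 318 × 0.26708 = 84.93 ≈ 85.

85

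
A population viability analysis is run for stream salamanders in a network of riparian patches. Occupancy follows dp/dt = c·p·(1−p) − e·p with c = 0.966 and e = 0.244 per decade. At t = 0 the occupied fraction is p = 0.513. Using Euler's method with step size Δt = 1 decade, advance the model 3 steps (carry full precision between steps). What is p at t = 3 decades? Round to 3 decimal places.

Update rule: p ← p + [c·p·(1−p) − e·p]·Δt with Δt = 1.
step 1: Δp = +0.11616, p = 0.62916
step 2: Δp = +0.07187, p = 0.70103
step 3: Δp = +0.03141, p = 0.73244

0.732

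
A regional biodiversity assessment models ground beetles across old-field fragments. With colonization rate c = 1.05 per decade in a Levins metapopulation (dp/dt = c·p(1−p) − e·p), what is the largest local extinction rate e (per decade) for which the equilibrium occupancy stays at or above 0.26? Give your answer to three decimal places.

1 − e/c ≥ 0.26 ⇒ e ≤ c(1 − 0.26) = 1.05 × 0.7400.
e_max = 0.7770.

0.777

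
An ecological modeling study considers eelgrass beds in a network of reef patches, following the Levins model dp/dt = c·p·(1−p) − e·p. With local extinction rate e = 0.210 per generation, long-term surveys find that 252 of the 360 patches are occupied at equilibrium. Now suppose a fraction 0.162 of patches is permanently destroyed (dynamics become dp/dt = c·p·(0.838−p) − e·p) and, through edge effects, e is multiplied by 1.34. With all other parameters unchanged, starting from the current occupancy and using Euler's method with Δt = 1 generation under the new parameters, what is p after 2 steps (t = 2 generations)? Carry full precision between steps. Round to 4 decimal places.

Observed p* = 252/360 = 0.70000.
Balance c(1−p*) = e gives c = e/(1 − 0.70000) = 0.210/0.30000 = 0.70000.
Starting from p₀ = 0.70000; update p ← p + (dp/dt)·Δt with the new parameters.
  1  |  dp/dt·Δt = -0.129360  |  p_1 = 0.570640
  2  |  dp/dt·Δt = -0.053782  |  p_2 = 0.516858

0.5169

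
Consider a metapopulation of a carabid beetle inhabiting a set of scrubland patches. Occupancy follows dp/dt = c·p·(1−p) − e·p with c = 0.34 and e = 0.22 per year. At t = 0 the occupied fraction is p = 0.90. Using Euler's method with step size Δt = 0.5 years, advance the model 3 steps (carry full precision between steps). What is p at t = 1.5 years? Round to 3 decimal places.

0.701

Update rule: p ← p + [c·p·(1−p) − e·p]·Δt with Δt = 0.5.
p: 0.90000 → 0.81630  (Δp = -0.08370)
p: 0.81630 → 0.75200  (Δp = -0.06430)
p: 0.75200 → 0.70098  (Δp = -0.05102)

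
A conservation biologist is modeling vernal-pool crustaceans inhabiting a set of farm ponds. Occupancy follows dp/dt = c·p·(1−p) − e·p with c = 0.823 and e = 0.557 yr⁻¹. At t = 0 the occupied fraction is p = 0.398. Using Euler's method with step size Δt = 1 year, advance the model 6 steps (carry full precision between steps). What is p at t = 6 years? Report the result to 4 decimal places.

0.3323

Update rule: p ← p + [c·p·(1−p) − e·p]·Δt with Δt = 1.
  1  |  dp/dt·Δt = -0.024498  |  p_1 = 0.373502
  2  |  dp/dt·Δt = -0.015460  |  p_2 = 0.358042
  3  |  dp/dt·Δt = -0.010264  |  p_3 = 0.347777
  4  |  dp/dt·Δt = -0.007032  |  p_4 = 0.340745
  5  |  dp/dt·Δt = -0.004918  |  p_5 = 0.335827
  6  |  dp/dt·Δt = -0.003488  |  p_6 = 0.332339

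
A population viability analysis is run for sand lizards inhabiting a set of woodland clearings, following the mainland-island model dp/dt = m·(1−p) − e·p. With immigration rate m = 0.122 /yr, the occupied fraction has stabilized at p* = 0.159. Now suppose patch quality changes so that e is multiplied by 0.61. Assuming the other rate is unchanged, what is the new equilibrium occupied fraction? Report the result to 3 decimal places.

Balance m(1−p*) = e·p* gives e = m(1−p*)/p* = 0.122×0.84100/0.15900 = 0.64530.
New p* = m/(m+e) = 0.12200/(0.12200+0.39363) = 0.23660.

0.237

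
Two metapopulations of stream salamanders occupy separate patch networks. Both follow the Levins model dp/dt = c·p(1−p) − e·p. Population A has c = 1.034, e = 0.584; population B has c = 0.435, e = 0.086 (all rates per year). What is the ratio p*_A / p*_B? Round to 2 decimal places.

A: p*_A = 1 − 0.584/1.034 = 0.4352.
B: p*_B = 1 − 0.086/0.435 = 0.8023.
p*_A / p*_B = 0.4352/0.8023 = 0.5424.

0.54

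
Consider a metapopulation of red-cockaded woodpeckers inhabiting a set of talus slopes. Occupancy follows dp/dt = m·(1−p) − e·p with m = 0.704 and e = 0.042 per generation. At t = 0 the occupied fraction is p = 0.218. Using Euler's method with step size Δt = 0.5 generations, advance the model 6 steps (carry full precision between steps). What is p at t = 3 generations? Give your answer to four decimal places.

Update rule: p ← p + [m·(1−p) − e·p]·Δt with Δt = 0.5.
  1  |  dp/dt·Δt = +0.270686  |  p_1 = 0.488686
  2  |  dp/dt·Δt = +0.169720  |  p_2 = 0.658406
  3  |  dp/dt·Δt = +0.106415  |  p_3 = 0.764821
  4  |  dp/dt·Δt = +0.066722  |  p_4 = 0.831543
  5  |  dp/dt·Δt = +0.041835  |  p_5 = 0.873377
  6  |  dp/dt·Δt = +0.026230  |  p_6 = 0.899607

0.8996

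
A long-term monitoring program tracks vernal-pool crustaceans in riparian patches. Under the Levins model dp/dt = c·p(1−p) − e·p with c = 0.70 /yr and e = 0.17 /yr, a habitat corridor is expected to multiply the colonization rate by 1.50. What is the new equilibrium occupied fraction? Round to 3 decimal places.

Before: p* = 1 − 0.17/0.70 = 0.7571.
After the change, c = 1.05, e = 0.17, so p* = 1 − 0.17/1.05 = 0.8381.

0.838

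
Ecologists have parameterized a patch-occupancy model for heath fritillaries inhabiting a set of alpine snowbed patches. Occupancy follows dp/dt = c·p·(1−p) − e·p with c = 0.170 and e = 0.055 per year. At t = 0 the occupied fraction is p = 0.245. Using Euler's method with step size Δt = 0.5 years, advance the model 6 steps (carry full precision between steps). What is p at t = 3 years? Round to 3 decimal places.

Update rule: p ← p + [c·p·(1−p) − e·p]·Δt with Δt = 0.5.
t = 0.5: p = 0.24500 + (+0.00899) = 0.25399
t = 1: p = 0.25399 + (+0.00912) = 0.26311
t = 1.5: p = 0.26311 + (+0.00924) = 0.27235
t = 2: p = 0.27235 + (+0.00936) = 0.28171
t = 2.5: p = 0.28171 + (+0.00945) = 0.29116
t = 3: p = 0.29116 + (+0.00954) = 0.30069

0.301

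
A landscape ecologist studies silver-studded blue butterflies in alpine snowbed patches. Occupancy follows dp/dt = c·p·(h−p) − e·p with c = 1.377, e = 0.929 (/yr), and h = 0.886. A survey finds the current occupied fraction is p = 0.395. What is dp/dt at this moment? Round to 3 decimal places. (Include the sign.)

Colonization term: c·p·(h−p) = 1.377×0.395×0.4910 = 0.26706.
Extinction term: e·p = 0.36696.
dp/dt = 0.26706 − 0.36696 = -0.09989.

-0.100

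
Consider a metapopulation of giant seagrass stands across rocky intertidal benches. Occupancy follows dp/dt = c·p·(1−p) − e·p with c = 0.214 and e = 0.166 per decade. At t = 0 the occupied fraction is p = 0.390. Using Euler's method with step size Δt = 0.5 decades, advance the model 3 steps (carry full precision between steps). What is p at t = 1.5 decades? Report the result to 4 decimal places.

0.3704

Update rule: p ← p + [c·p·(1−p) − e·p]·Δt with Δt = 0.5.
t = 0.5: p = 0.39000 + (-0.00691) = 0.38309
t = 1: p = 0.38309 + (-0.00651) = 0.37658
t = 1.5: p = 0.37658 + (-0.00614) = 0.37044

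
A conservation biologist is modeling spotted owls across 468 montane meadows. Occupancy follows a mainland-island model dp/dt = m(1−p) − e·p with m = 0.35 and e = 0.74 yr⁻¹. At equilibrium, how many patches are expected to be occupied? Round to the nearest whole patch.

150

p* = m/(m+e) = 0.35/1.0900 = 0.3211.
Expected occupied patches = N × p* = 468 × 0.3211 = 150.28 ≈ 150.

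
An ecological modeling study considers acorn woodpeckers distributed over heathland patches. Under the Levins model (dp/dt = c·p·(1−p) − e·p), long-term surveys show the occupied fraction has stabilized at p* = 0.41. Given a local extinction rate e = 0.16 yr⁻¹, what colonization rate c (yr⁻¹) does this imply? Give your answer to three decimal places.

0.271

At equilibrium c(1−p*) = e, so c = e/(1−p*).
c = 0.16/(1 − 0.41) = 0.16/0.5900 = 0.2712.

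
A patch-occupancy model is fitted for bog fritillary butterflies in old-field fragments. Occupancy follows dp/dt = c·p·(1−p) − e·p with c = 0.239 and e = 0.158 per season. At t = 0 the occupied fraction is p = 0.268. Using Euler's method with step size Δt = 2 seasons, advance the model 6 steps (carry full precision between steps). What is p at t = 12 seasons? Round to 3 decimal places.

Update rule: p ← p + [c·p·(1−p) − e·p]·Δt with Δt = 2.
p: 0.26800 → 0.27708  (Δp = +0.00908)
p: 0.27708 → 0.28527  (Δp = +0.00819)
p: 0.28527 → 0.29259  (Δp = +0.00731)
p: 0.29259 → 0.29907  (Δp = +0.00648)
p: 0.29907 → 0.30476  (Δp = +0.00570)
p: 0.30476 → 0.30974  (Δp = +0.00497)

0.310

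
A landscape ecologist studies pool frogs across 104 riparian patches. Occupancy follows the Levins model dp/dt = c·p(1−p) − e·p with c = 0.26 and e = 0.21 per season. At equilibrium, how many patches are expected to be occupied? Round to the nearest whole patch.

20

p* = 1 − e/c = 1 − 0.21/0.26 = 0.1923.
Expected occupied patches = N × p* = 104 × 0.1923 = 20.00 ≈ 20.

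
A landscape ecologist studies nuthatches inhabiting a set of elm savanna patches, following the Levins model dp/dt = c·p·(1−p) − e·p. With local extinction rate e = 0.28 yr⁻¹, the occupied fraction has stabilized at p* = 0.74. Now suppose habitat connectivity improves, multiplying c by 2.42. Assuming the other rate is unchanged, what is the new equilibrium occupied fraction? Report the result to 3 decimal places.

0.893

Balance c(1−p*) = e gives c = e/(1 − 0.74000) = 0.28/0.26000 = 1.07692.
New p* = 1 − e/c = 1 − 0.28000/2.60615 = 0.89256.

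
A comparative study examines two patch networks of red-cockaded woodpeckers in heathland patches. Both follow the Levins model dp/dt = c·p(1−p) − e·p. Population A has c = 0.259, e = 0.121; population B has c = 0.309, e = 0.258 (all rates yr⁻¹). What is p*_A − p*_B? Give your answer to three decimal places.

0.368

A: p*_A = 1 − 0.121/0.259 = 0.5328.
B: p*_B = 1 − 0.258/0.309 = 0.1650.
p*_A − p*_B = 0.5328 − 0.1650 = 0.3678.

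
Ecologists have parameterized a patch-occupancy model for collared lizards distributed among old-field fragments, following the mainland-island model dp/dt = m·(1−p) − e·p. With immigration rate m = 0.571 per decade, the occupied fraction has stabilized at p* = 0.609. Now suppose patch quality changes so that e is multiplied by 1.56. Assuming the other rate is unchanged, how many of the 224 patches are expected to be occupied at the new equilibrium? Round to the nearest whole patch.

112

Balance m(1−p*) = e·p* gives e = m(1−p*)/p* = 0.571×0.39100/0.60900 = 0.36660.
New p* = m/(m+e) = 0.57100/(0.57100+0.57190) = 0.49961.
Expected occupied = 224 × 0.49961 = 111.91 ≈ 112.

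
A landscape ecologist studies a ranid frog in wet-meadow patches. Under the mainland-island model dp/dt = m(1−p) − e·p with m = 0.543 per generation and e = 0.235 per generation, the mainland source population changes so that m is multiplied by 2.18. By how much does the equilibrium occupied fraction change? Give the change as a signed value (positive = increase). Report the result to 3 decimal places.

Before: p* = 0.543/(0.543+0.235) = 0.6979.
After: m = 1.18374, e = 0.235; p* = 1.18374/1.4187 = 0.8344.
Δp* = 0.8344 − 0.6979 = +0.1364.

0.136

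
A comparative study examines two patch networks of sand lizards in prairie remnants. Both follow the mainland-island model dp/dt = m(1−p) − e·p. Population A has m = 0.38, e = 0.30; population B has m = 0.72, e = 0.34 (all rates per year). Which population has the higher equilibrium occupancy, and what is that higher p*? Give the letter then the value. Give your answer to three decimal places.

A: p*_A = m/(m+e) = 0.38/0.6800 = 0.5588.
B: p*_B = 0.72/1.0600 = 0.6792.
B is higher at 0.6792.

B, 0.679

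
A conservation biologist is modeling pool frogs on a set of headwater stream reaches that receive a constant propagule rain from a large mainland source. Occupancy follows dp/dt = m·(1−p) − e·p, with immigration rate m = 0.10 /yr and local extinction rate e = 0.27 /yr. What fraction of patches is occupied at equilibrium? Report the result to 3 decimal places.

0.270

Setting dp/dt = 0: m − m·p* = e·p*, so m = (m+e)·p*.
p* = m/(m+e) = 0.10/(0.10+0.27) = 0.10/0.3700 = 0.2703.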